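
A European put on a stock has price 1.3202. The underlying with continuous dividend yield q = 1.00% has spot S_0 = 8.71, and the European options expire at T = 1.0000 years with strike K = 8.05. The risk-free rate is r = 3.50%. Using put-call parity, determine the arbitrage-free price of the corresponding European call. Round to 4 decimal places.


Answer: Call price = 2.1704

Derivation:
Put-call parity: C - P = S_0 * exp(-qT) - K * exp(-rT).
S_0 * exp(-qT) = 8.7100 * 0.99004983 = 8.62333405
K * exp(-rT) = 8.0500 * 0.96560542 = 7.77312360
C = P + S*exp(-qT) - K*exp(-rT)
C = 1.3202 + 8.62333405 - 7.77312360 = 2.1704


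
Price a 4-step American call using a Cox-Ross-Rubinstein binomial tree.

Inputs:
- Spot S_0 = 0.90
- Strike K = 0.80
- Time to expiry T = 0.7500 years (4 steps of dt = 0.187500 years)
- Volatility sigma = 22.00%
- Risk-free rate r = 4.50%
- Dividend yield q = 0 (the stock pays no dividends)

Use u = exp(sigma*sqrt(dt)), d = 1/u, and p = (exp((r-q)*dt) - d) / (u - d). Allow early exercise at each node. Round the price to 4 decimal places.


dt = T/N = 0.187500
u = exp(sigma*sqrt(dt)) = 1.099948; d = 1/u = 0.909134
p = (exp((r-q)*dt) - d) / (u - d) = 0.520608
Discount per step: exp(-r*dt) = 0.991598
Stock lattice S(k, i) with i counting down-moves:
  k=0: S(0,0) = 0.9000
  k=1: S(1,0) = 0.9900; S(1,1) = 0.8182
  k=2: S(2,0) = 1.0889; S(2,1) = 0.9000; S(2,2) = 0.7439
  k=3: S(3,0) = 1.1977; S(3,1) = 0.9900; S(3,2) = 0.8182; S(3,3) = 0.6763
  k=4: S(4,0) = 1.3174; S(4,1) = 1.0889; S(4,2) = 0.9000; S(4,3) = 0.7439; S(4,4) = 0.6148
Terminal payoffs V(N, i) = max(S_T - K, 0):
  V(4,0) = 0.517440; V(4,1) = 0.288897; V(4,2) = 0.100000; V(4,3) = 0.000000; V(4,4) = 0.000000
Backward induction: V(k, i) = exp(-r*dt) * [p * V(k+1, i) + (1-p) * V(k+1, i+1)]; then take max(V_cont, immediate exercise) for American.
  V(3,0) = exp(-r*dt) * [p*0.517440 + (1-p)*0.288897] = 0.404451; exercise = 0.397730; V(3,0) = max -> 0.404451
  V(3,1) = exp(-r*dt) * [p*0.288897 + (1-p)*0.100000] = 0.196675; exercise = 0.189953; V(3,1) = max -> 0.196675
  V(3,2) = exp(-r*dt) * [p*0.100000 + (1-p)*0.000000] = 0.051623; exercise = 0.018221; V(3,2) = max -> 0.051623
  V(3,3) = exp(-r*dt) * [p*0.000000 + (1-p)*0.000000] = 0.000000; exercise = 0.000000; V(3,3) = max -> 0.000000
  V(2,0) = exp(-r*dt) * [p*0.404451 + (1-p)*0.196675] = 0.302284; exercise = 0.288897; V(2,0) = max -> 0.302284
  V(2,1) = exp(-r*dt) * [p*0.196675 + (1-p)*0.051623] = 0.126070; exercise = 0.100000; V(2,1) = max -> 0.126070
  V(2,2) = exp(-r*dt) * [p*0.051623 + (1-p)*0.000000] = 0.026650; exercise = 0.000000; V(2,2) = max -> 0.026650
  V(1,0) = exp(-r*dt) * [p*0.302284 + (1-p)*0.126070] = 0.215978; exercise = 0.189953; V(1,0) = max -> 0.215978
  V(1,1) = exp(-r*dt) * [p*0.126070 + (1-p)*0.026650] = 0.077750; exercise = 0.018221; V(1,1) = max -> 0.077750
  V(0,0) = exp(-r*dt) * [p*0.215978 + (1-p)*0.077750] = 0.148455; exercise = 0.100000; V(0,0) = max -> 0.148455

Answer: Price = V(0,0) = 0.1485


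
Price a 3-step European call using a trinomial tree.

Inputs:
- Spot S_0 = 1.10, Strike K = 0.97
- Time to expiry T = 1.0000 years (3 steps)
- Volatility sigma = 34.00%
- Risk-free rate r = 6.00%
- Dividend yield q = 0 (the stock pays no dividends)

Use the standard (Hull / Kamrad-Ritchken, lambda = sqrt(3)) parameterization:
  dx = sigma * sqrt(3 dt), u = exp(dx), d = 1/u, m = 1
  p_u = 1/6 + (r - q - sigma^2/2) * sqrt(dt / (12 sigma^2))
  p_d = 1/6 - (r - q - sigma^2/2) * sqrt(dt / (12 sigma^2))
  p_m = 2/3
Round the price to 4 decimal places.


dt = T/N = 0.333333; dx = sigma*sqrt(3*dt) = 0.340000
u = exp(dx) = 1.404948; d = 1/u = 0.711770
p_u = 0.167745, p_m = 0.666667, p_d = 0.165588
Discount per step: exp(-r*dt) = 0.980199
Stock lattice S(k, j) with j the centered position index:
  k=0: S(0,+0) = 1.1000
  k=1: S(1,-1) = 0.7829; S(1,+0) = 1.1000; S(1,+1) = 1.5454
  k=2: S(2,-2) = 0.5573; S(2,-1) = 0.7829; S(2,+0) = 1.1000; S(2,+1) = 1.5454; S(2,+2) = 2.1713
  k=3: S(3,-3) = 0.3967; S(3,-2) = 0.5573; S(3,-1) = 0.7829; S(3,+0) = 1.1000; S(3,+1) = 1.5454; S(3,+2) = 2.1713; S(3,+3) = 3.0505
Terminal payoffs V(N, j) = max(S_T - K, 0):
  V(3,-3) = 0.000000; V(3,-2) = 0.000000; V(3,-1) = 0.000000; V(3,+0) = 0.130000; V(3,+1) = 0.575442; V(3,+2) = 1.201266; V(3,+3) = 2.080514
Backward induction: V(k, j) = exp(-r*dt) * [p_u * V(k+1, j+1) + p_m * V(k+1, j) + p_d * V(k+1, j-1)]
  V(2,-2) = exp(-r*dt) * [p_u*0.000000 + p_m*0.000000 + p_d*0.000000] = 0.000000
  V(2,-1) = exp(-r*dt) * [p_u*0.130000 + p_m*0.000000 + p_d*0.000000] = 0.021375
  V(2,+0) = exp(-r*dt) * [p_u*0.575442 + p_m*0.130000 + p_d*0.000000] = 0.179567
  V(2,+1) = exp(-r*dt) * [p_u*1.201266 + p_m*0.575442 + p_d*0.130000] = 0.594648
  V(2,+2) = exp(-r*dt) * [p_u*2.080514 + p_m*1.201266 + p_d*0.575442] = 1.220471
  V(1,-1) = exp(-r*dt) * [p_u*0.179567 + p_m*0.021375 + p_d*0.000000] = 0.043493
  V(1,+0) = exp(-r*dt) * [p_u*0.594648 + p_m*0.179567 + p_d*0.021375] = 0.218584
  V(1,+1) = exp(-r*dt) * [p_u*1.220471 + p_m*0.594648 + p_d*0.179567] = 0.618402
  V(0,+0) = exp(-r*dt) * [p_u*0.618402 + p_m*0.218584 + p_d*0.043493] = 0.251576

Answer: Price = V(0,0) = 0.2516


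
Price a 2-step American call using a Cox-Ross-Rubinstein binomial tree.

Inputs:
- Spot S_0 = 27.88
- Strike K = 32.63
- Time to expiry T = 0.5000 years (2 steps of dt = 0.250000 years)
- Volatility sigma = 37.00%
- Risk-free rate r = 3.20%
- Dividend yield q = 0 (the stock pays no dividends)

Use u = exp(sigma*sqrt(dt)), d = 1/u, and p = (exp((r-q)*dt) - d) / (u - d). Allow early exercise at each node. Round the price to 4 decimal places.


dt = T/N = 0.250000
u = exp(sigma*sqrt(dt)) = 1.203218; d = 1/u = 0.831104
p = (exp((r-q)*dt) - d) / (u - d) = 0.475466
Discount per step: exp(-r*dt) = 0.992032
Stock lattice S(k, i) with i counting down-moves:
  k=0: S(0,0) = 27.8800
  k=1: S(1,0) = 33.5457; S(1,1) = 23.1712
  k=2: S(2,0) = 40.3628; S(2,1) = 27.8800; S(2,2) = 19.2577
Terminal payoffs V(N, i) = max(S_T - K, 0):
  V(2,0) = 7.732841; V(2,1) = 0.000000; V(2,2) = 0.000000
Backward induction: V(k, i) = exp(-r*dt) * [p * V(k+1, i) + (1-p) * V(k+1, i+1)]; then take max(V_cont, immediate exercise) for American.
  V(1,0) = exp(-r*dt) * [p*7.732841 + (1-p)*0.000000] = 3.647410; exercise = 0.915730; V(1,0) = max -> 3.647410
  V(1,1) = exp(-r*dt) * [p*0.000000 + (1-p)*0.000000] = 0.000000; exercise = 0.000000; V(1,1) = max -> 0.000000
  V(0,0) = exp(-r*dt) * [p*3.647410 + (1-p)*0.000000] = 1.720403; exercise = 0.000000; V(0,0) = max -> 1.720403

Answer: Price = V(0,0) = 1.7204


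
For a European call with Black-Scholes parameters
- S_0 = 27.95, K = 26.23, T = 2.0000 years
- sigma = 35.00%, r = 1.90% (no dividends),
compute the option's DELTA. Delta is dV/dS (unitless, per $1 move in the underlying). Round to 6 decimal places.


d1 = 0.4525754236; d2 = -0.0423993232
phi(d1) = 0.3601081809; exp(-qT) = 1.0000000000; exp(-rT) = 0.9627129409
N(d1) = 0.6745727505
Delta = exp(-qT) * N(d1) = 1.0000000000 * 0.6745727505 = 0.674573

Answer: Delta = 0.674573


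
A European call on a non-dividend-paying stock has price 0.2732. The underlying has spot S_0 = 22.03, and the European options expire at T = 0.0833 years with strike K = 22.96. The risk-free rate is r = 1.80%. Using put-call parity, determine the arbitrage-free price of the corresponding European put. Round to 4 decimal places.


Answer: Put price = 1.1688

Derivation:
Put-call parity: C - P = S_0 * exp(-qT) - K * exp(-rT).
S_0 * exp(-qT) = 22.0300 * 1.00000000 = 22.03000000
K * exp(-rT) = 22.9600 * 0.99850172 = 22.92559957
P = C - S*exp(-qT) + K*exp(-rT)
P = 0.2732 - 22.03000000 + 22.92559957 = 1.1688


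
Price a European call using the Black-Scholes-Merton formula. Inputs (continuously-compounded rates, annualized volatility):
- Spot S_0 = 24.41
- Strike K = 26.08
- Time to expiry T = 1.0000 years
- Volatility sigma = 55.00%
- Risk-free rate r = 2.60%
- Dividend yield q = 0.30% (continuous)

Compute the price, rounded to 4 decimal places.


Answer: Price = 4.8690

Derivation:
d1 = (ln(S/K) + (r - q + 0.5*sigma^2) * T) / (sigma * sqrt(T)) = 0.19649845
d2 = d1 - sigma * sqrt(T) = -0.35350155
exp(-rT) = 0.97433509; exp(-qT) = 0.99700450
C = S_0 * exp(-qT) * N(d1) - K * exp(-rT) * N(d2)
N(d1) = 0.57788998; N(d2) = 0.36185623
C = 24.4100 * 0.99700450 * 0.57788998 - 26.0800 * 0.97433509 * 0.36185623 = 4.8690


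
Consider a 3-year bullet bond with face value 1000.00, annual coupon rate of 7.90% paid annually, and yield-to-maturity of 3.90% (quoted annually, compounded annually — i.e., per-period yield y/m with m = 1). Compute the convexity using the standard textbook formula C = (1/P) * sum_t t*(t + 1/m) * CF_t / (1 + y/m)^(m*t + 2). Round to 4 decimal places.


Coupon per period c = face * coupon_rate / m = 79.000000
Periods per year m = 1; per-period yield y/m = 0.039000
Number of cashflows N = 3
Cashflows (t years, CF_t, discount factor 1/(1+y/m)^(m*t), PV):
  t = 1.0000: CF_t = 79.000000, DF = 0.962464, PV = 76.034649
  t = 2.0000: CF_t = 79.000000, DF = 0.926337, PV = 73.180605
  t = 3.0000: CF_t = 1079.000000, DF = 0.891566, PV = 961.999402
Price P = sum_t PV_t = 1111.214656
Convexity numerator sum_t t*(t + 1/m) * CF_t / (1+y/m)^(m*t + 2):
  t = 1.0000: term = 140.867382
  t = 2.0000: term = 406.739314
  t = 3.0000: term = 10693.625064
Convexity = (1/P) * sum = 11241.231760 / 1111.214656 = 10.116166

Answer: Convexity = 10.1162


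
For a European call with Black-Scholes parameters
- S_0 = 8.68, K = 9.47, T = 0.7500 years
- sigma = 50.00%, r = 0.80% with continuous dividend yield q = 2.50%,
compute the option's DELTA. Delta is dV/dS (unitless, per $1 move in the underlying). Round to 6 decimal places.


Answer: Delta = 0.485190

Derivation:
d1 = -0.0141043865; d2 = -0.4471170884
phi(d1) = 0.3989026008; exp(-qT) = 0.9814246877; exp(-rT) = 0.9940179641
N(d1) = 0.4943733504
Delta = exp(-qT) * N(d1) = 0.9814246877 * 0.4943733504 = 0.485190


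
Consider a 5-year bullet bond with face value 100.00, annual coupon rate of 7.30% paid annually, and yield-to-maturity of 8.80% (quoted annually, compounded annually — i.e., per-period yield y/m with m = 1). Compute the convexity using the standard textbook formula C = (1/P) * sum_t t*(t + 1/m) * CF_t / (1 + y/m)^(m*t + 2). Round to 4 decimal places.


Coupon per period c = face * coupon_rate / m = 7.300000
Periods per year m = 1; per-period yield y/m = 0.088000
Number of cashflows N = 5
Cashflows (t years, CF_t, discount factor 1/(1+y/m)^(m*t), PV):
  t = 1.0000: CF_t = 7.300000, DF = 0.919118, PV = 6.709559
  t = 2.0000: CF_t = 7.300000, DF = 0.844777, PV = 6.166874
  t = 3.0000: CF_t = 7.300000, DF = 0.776450, PV = 5.668083
  t = 4.0000: CF_t = 7.300000, DF = 0.713649, PV = 5.209635
  t = 5.0000: CF_t = 107.300000, DF = 0.655927, PV = 70.380970
Price P = sum_t PV_t = 94.135120
Convexity numerator sum_t t*(t + 1/m) * CF_t / (1+y/m)^(m*t + 2):
  t = 1.0000: term = 11.336165
  t = 2.0000: term = 31.257809
  t = 3.0000: term = 57.459207
  t = 4.0000: term = 88.019619
  t = 5.0000: term = 1783.687255
Convexity = (1/P) * sum = 1971.760055 / 94.135120 = 20.946062

Answer: Convexity = 20.9461


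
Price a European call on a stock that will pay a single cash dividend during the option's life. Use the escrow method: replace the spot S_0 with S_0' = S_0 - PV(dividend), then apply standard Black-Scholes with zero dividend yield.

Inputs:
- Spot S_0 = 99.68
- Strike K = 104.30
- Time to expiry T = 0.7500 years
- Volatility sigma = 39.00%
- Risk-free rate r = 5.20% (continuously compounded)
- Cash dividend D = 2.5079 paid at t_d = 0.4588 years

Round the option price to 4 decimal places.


PV(D) = D * exp(-r * t_d) = 2.5079 * 0.97642474 = 2.44877561
S_0' = S_0 - PV(D) = 99.6800 - 2.44877561 = 97.23122439
d1 = (ln(S_0'/K) + (r + sigma^2/2)*T) / (sigma*sqrt(T)) = 0.07655971
d2 = d1 - sigma*sqrt(T) = -0.26119019
exp(-rT) = 0.96175071
N(d1) = 0.53051310; N(d2) = 0.39697292
C = S_0' * N(d1) - K * exp(-rT) * N(d2) = 97.23122439 * 0.53051310 - 104.3000 * 0.96175071 * 0.39697292 = 11.7618

Answer: Price = 11.7618


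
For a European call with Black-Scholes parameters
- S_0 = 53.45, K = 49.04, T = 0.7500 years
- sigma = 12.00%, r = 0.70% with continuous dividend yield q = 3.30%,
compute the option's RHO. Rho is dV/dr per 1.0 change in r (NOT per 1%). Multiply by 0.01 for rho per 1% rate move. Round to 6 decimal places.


d1 = 0.6929198759; d2 = 0.5889968275
phi(d1) = 0.3137974671; exp(-qT) = 0.9755537700; exp(-rT) = 0.9947637572
N(d2) = 0.7220682991
Rho = K*T*exp(-rT)*N(d2) = 49.0400 * 0.7500 * 0.9947637572 * 0.7220682991 = 26.418610

Answer: Rho = 26.418610


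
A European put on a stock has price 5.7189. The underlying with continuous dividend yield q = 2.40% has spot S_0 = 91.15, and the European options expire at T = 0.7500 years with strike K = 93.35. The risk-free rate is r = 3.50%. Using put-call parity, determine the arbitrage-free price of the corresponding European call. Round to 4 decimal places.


Put-call parity: C - P = S_0 * exp(-qT) - K * exp(-rT).
S_0 * exp(-qT) = 91.1500 * 0.98216103 = 89.52397810
K * exp(-rT) = 93.3500 * 0.97409154 = 90.93144491
C = P + S*exp(-qT) - K*exp(-rT)
C = 5.7189 + 89.52397810 - 90.93144491 = 4.3114

Answer: Call price = 4.3114


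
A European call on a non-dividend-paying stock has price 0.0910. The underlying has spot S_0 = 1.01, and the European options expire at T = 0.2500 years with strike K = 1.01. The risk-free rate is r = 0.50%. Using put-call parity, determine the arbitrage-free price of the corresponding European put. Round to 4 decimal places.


Put-call parity: C - P = S_0 * exp(-qT) - K * exp(-rT).
S_0 * exp(-qT) = 1.0100 * 1.00000000 = 1.01000000
K * exp(-rT) = 1.0100 * 0.99875078 = 1.00873829
P = C - S*exp(-qT) + K*exp(-rT)
P = 0.0910 - 1.01000000 + 1.00873829 = 0.0897

Answer: Put price = 0.0897


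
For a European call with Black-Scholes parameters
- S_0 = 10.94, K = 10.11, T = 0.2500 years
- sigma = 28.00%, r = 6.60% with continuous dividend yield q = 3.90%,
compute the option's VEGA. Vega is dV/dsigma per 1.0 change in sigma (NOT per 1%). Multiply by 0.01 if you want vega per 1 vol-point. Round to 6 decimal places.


d1 = 0.6817911712; d2 = 0.5417911712
phi(d1) = 0.3162070262; exp(-qT) = 0.9902973771; exp(-rT) = 0.9836353794
Vega = S * exp(-qT) * phi(d1) * sqrt(T) = 10.9400 * 0.9902973771 * 0.3162070262 * 0.5000000000 = 1.712870

Answer: Vega = 1.712870


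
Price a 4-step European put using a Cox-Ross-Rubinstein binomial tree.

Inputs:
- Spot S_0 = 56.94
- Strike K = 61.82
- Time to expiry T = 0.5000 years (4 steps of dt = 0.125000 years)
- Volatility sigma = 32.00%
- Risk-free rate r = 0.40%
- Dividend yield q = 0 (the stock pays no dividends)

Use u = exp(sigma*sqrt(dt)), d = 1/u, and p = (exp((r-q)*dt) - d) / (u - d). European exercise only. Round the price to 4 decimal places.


Answer: Price = V(0,0) = 8.2932

Derivation:
dt = T/N = 0.125000
u = exp(sigma*sqrt(dt)) = 1.119785; d = 1/u = 0.893028
p = (exp((r-q)*dt) - d) / (u - d) = 0.473951
Discount per step: exp(-r*dt) = 0.999500
Stock lattice S(k, i) with i counting down-moves:
  k=0: S(0,0) = 56.9400
  k=1: S(1,0) = 63.7606; S(1,1) = 50.8490
  k=2: S(2,0) = 71.3982; S(2,1) = 56.9400; S(2,2) = 45.4096
  k=3: S(3,0) = 79.9506; S(3,1) = 63.7606; S(3,2) = 50.8490; S(3,3) = 40.5521
  k=4: S(4,0) = 89.5276; S(4,1) = 71.3982; S(4,2) = 56.9400; S(4,3) = 45.4096; S(4,4) = 36.2141
Terminal payoffs V(N, i) = max(K - S_T, 0):
  V(4,0) = 0.000000; V(4,1) = 0.000000; V(4,2) = 4.880000; V(4,3) = 16.410383; V(4,4) = 25.605857
Backward induction: V(k, i) = exp(-r*dt) * [p * V(k+1, i) + (1-p) * V(k+1, i+1)].
  V(3,0) = exp(-r*dt) * [p*0.000000 + (1-p)*0.000000] = 0.000000
  V(3,1) = exp(-r*dt) * [p*0.000000 + (1-p)*4.880000] = 2.565834
  V(3,2) = exp(-r*dt) * [p*4.880000 + (1-p)*16.410383] = 10.940070
  V(3,3) = exp(-r*dt) * [p*16.410383 + (1-p)*25.605857] = 21.237028
  V(2,0) = exp(-r*dt) * [p*0.000000 + (1-p)*2.565834] = 1.349079
  V(2,1) = exp(-r*dt) * [p*2.565834 + (1-p)*10.940070] = 6.967604
  V(2,2) = exp(-r*dt) * [p*10.940070 + (1-p)*21.237028] = 16.348594
  V(1,0) = exp(-r*dt) * [p*1.349079 + (1-p)*6.967604] = 4.302544
  V(1,1) = exp(-r*dt) * [p*6.967604 + (1-p)*16.348594] = 11.896511
  V(0,0) = exp(-r*dt) * [p*4.302544 + (1-p)*11.896511] = 8.293192


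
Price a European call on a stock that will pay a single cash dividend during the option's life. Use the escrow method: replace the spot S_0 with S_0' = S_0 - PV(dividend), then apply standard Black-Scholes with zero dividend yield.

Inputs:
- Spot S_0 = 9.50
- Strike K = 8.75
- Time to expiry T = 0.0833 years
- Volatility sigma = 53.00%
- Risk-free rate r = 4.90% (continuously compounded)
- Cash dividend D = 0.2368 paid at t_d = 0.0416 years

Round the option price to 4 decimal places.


Answer: Price = 0.8658

Derivation:
PV(D) = D * exp(-r * t_d) = 0.2368 * 0.99796368 = 0.23631780
S_0' = S_0 - PV(D) = 9.5000 - 0.23631780 = 9.26368220
d1 = (ln(S_0'/K) + (r + sigma^2/2)*T) / (sigma*sqrt(T)) = 0.47610920
d2 = d1 - sigma*sqrt(T) = 0.32314198
exp(-rT) = 0.99592662
N(d1) = 0.68300171; N(d2) = 0.62670614
C = S_0' * N(d1) - K * exp(-rT) * N(d2) = 9.26368220 * 0.68300171 - 8.7500 * 0.99592662 * 0.62670614 = 0.8658


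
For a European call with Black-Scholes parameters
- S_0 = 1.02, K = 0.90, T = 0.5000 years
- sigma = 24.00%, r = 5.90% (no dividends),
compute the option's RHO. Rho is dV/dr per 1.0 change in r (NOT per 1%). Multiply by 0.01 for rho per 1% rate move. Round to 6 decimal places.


d1 = 0.9962141236; d2 = 0.8265084961
phi(d1) = 0.2428867914; exp(-qT) = 1.0000000000; exp(-rT) = 0.9709308776
N(d2) = 0.7957421497
Rho = K*T*exp(-rT)*N(d2) = 0.9000 * 0.5000 * 0.9709308776 * 0.7957421497 = 0.347675

Answer: Rho = 0.347675


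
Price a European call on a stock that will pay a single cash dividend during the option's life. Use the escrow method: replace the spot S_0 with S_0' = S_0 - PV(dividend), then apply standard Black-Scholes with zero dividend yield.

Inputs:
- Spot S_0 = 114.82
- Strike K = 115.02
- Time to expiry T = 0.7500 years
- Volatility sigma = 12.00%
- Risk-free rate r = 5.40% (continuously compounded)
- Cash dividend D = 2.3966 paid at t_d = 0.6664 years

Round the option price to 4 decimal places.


PV(D) = D * exp(-r * t_d) = 2.3966 * 0.96465418 = 2.31189022
S_0' = S_0 - PV(D) = 114.8200 - 2.31189022 = 112.50810978
d1 = (ln(S_0'/K) + (r + sigma^2/2)*T) / (sigma*sqrt(T)) = 0.22920113
d2 = d1 - sigma*sqrt(T) = 0.12527808
exp(-rT) = 0.96030916
N(d1) = 0.59064370; N(d2) = 0.54984830
C = S_0' * N(d1) - K * exp(-rT) * N(d2) = 112.50810978 * 0.59064370 - 115.0200 * 0.96030916 * 0.54984830 = 5.7188

Answer: Price = 5.7188


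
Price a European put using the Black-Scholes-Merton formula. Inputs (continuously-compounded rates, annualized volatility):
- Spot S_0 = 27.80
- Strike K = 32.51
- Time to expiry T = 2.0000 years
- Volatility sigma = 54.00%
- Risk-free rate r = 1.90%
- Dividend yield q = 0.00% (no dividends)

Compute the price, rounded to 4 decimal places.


d1 = (ln(S/K) + (r - q + 0.5*sigma^2) * T) / (sigma * sqrt(T)) = 0.22665167
d2 = d1 - sigma * sqrt(T) = -0.53702366
exp(-rT) = 0.96271294; exp(-qT) = 1.00000000
P = K * exp(-rT) * N(-d2) - S_0 * exp(-qT) * N(-d1)
N(-d1) = 0.41034731; N(-d2) = 0.70437436
P = 32.5100 * 0.96271294 * 0.70437436 - 27.8000 * 1.00000000 * 0.41034731 = 10.6377

Answer: Price = 10.6377


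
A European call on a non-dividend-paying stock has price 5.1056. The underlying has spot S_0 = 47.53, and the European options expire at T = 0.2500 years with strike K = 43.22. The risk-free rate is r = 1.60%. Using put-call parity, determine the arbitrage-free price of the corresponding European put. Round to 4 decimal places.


Put-call parity: C - P = S_0 * exp(-qT) - K * exp(-rT).
S_0 * exp(-qT) = 47.5300 * 1.00000000 = 47.53000000
K * exp(-rT) = 43.2200 * 0.99600799 = 43.04746530
P = C - S*exp(-qT) + K*exp(-rT)
P = 5.1056 - 47.53000000 + 43.04746530 = 0.6231

Answer: Put price = 0.6231


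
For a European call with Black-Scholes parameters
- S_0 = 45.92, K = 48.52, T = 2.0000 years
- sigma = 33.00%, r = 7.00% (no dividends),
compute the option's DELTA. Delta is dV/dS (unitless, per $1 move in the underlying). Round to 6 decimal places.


d1 = 0.4153173850; d2 = -0.0513730906
phi(d1) = 0.3659777286; exp(-qT) = 1.0000000000; exp(-rT) = 0.8693582354
N(d1) = 0.6610452119
Delta = exp(-qT) * N(d1) = 1.0000000000 * 0.6610452119 = 0.661045

Answer: Delta = 0.661045


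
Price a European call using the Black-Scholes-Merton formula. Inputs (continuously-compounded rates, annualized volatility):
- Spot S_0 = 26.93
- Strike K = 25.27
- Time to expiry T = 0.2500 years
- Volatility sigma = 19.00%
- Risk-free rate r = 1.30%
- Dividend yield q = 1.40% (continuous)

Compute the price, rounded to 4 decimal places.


d1 = (ln(S/K) + (r - q + 0.5*sigma^2) * T) / (sigma * sqrt(T)) = 0.71458406
d2 = d1 - sigma * sqrt(T) = 0.61958406
exp(-rT) = 0.99675528; exp(-qT) = 0.99650612
C = S_0 * exp(-qT) * N(d1) - K * exp(-rT) * N(d2)
N(d1) = 0.76256695; N(d2) = 0.73223417
C = 26.9300 * 0.99650612 * 0.76256695 - 25.2700 * 0.99675528 * 0.73223417 = 2.0207

Answer: Price = 2.0207


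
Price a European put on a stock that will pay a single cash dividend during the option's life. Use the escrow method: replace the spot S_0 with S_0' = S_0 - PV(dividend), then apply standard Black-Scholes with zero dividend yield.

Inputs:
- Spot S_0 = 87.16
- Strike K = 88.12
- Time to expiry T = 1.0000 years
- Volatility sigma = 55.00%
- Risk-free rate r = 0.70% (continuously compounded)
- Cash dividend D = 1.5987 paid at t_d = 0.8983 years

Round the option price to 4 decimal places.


Answer: Price = 19.7335

Derivation:
PV(D) = D * exp(-r * t_d) = 1.5987 * 0.99373163 = 1.58867875
S_0' = S_0 - PV(D) = 87.1600 - 1.58867875 = 85.57132125
d1 = (ln(S_0'/K) + (r + sigma^2/2)*T) / (sigma*sqrt(T)) = 0.23436486
d2 = d1 - sigma*sqrt(T) = -0.31563514
exp(-rT) = 0.99302444
N(-d1) = 0.40735087; N(-d2) = 0.62386027
P = K * exp(-rT) * N(-d2) - S_0' * N(-d1) = 88.1200 * 0.99302444 * 0.62386027 - 85.57132125 * 0.40735087 = 19.7335


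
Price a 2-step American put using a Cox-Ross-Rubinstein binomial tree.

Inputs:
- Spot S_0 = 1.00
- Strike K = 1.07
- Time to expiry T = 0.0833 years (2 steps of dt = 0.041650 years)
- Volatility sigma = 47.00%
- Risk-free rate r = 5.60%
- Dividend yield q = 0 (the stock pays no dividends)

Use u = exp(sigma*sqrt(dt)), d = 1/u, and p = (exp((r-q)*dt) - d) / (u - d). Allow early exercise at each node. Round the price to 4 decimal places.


Answer: Price = V(0,0) = 0.0999

Derivation:
dt = T/N = 0.041650
u = exp(sigma*sqrt(dt)) = 1.100670; d = 1/u = 0.908537
p = (exp((r-q)*dt) - d) / (u - d) = 0.488192
Discount per step: exp(-r*dt) = 0.997670
Stock lattice S(k, i) with i counting down-moves:
  k=0: S(0,0) = 1.0000
  k=1: S(1,0) = 1.1007; S(1,1) = 0.9085
  k=2: S(2,0) = 1.2115; S(2,1) = 1.0000; S(2,2) = 0.8254
Terminal payoffs V(N, i) = max(K - S_T, 0):
  V(2,0) = 0.000000; V(2,1) = 0.070000; V(2,2) = 0.244560
Backward induction: V(k, i) = exp(-r*dt) * [p * V(k+1, i) + (1-p) * V(k+1, i+1)]; then take max(V_cont, immediate exercise) for American.
  V(1,0) = exp(-r*dt) * [p*0.000000 + (1-p)*0.070000] = 0.035743; exercise = 0.000000; V(1,0) = max -> 0.035743
  V(1,1) = exp(-r*dt) * [p*0.070000 + (1-p)*0.244560] = 0.158970; exercise = 0.161463; V(1,1) = max -> 0.161463
  V(0,0) = exp(-r*dt) * [p*0.035743 + (1-p)*0.161463] = 0.099854; exercise = 0.070000; V(0,0) = max -> 0.099854


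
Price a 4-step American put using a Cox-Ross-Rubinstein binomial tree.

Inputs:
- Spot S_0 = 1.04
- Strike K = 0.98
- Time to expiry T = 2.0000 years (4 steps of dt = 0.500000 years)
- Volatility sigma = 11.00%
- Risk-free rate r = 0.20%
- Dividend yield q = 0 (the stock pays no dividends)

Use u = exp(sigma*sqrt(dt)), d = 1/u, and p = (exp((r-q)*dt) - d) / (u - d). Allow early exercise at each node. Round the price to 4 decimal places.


dt = T/N = 0.500000
u = exp(sigma*sqrt(dt)) = 1.080887; d = 1/u = 0.925166
p = (exp((r-q)*dt) - d) / (u - d) = 0.486989
Discount per step: exp(-r*dt) = 0.999000
Stock lattice S(k, i) with i counting down-moves:
  k=0: S(0,0) = 1.0400
  k=1: S(1,0) = 1.1241; S(1,1) = 0.9622
  k=2: S(2,0) = 1.2150; S(2,1) = 1.0400; S(2,2) = 0.8902
  k=3: S(3,0) = 1.3133; S(3,1) = 1.1241; S(3,2) = 0.9622; S(3,3) = 0.8236
  k=4: S(4,0) = 1.4196; S(4,1) = 1.2150; S(4,2) = 1.0400; S(4,3) = 0.8902; S(4,4) = 0.7619
Terminal payoffs V(N, i) = max(K - S_T, 0):
  V(4,0) = 0.000000; V(4,1) = 0.000000; V(4,2) = 0.000000; V(4,3) = 0.089830; V(4,4) = 0.218074
Backward induction: V(k, i) = exp(-r*dt) * [p * V(k+1, i) + (1-p) * V(k+1, i+1)]; then take max(V_cont, immediate exercise) for American.
  V(3,0) = exp(-r*dt) * [p*0.000000 + (1-p)*0.000000] = 0.000000; exercise = 0.000000; V(3,0) = max -> 0.000000
  V(3,1) = exp(-r*dt) * [p*0.000000 + (1-p)*0.000000] = 0.000000; exercise = 0.000000; V(3,1) = max -> 0.000000
  V(3,2) = exp(-r*dt) * [p*0.000000 + (1-p)*0.089830] = 0.046038; exercise = 0.017827; V(3,2) = max -> 0.046038
  V(3,3) = exp(-r*dt) * [p*0.089830 + (1-p)*0.218074] = 0.155465; exercise = 0.156445; V(3,3) = max -> 0.156445
  V(2,0) = exp(-r*dt) * [p*0.000000 + (1-p)*0.000000] = 0.000000; exercise = 0.000000; V(2,0) = max -> 0.000000
  V(2,1) = exp(-r*dt) * [p*0.000000 + (1-p)*0.046038] = 0.023594; exercise = 0.000000; V(2,1) = max -> 0.023594
  V(2,2) = exp(-r*dt) * [p*0.046038 + (1-p)*0.156445] = 0.102575; exercise = 0.089830; V(2,2) = max -> 0.102575
  V(1,0) = exp(-r*dt) * [p*0.000000 + (1-p)*0.023594] = 0.012092; exercise = 0.000000; V(1,0) = max -> 0.012092
  V(1,1) = exp(-r*dt) * [p*0.023594 + (1-p)*0.102575] = 0.064048; exercise = 0.017827; V(1,1) = max -> 0.064048
  V(0,0) = exp(-r*dt) * [p*0.012092 + (1-p)*0.064048] = 0.038707; exercise = 0.000000; V(0,0) = max -> 0.038707

Answer: Price = V(0,0) = 0.0387


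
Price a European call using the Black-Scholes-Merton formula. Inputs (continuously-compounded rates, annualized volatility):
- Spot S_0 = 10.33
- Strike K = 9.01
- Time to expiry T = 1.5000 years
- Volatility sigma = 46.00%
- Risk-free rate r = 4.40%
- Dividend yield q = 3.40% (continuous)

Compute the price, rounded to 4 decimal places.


d1 = (ln(S/K) + (r - q + 0.5*sigma^2) * T) / (sigma * sqrt(T)) = 0.55098824
d2 = d1 - sigma * sqrt(T) = -0.01239440
exp(-rT) = 0.93613086; exp(-qT) = 0.95027867
C = S_0 * exp(-qT) * N(d1) - K * exp(-rT) * N(d2)
N(d1) = 0.70917913; N(d2) = 0.49505548
C = 10.3300 * 0.95027867 * 0.70917913 - 9.0100 * 0.93613086 * 0.49505548 = 2.7860

Answer: Price = 2.7860


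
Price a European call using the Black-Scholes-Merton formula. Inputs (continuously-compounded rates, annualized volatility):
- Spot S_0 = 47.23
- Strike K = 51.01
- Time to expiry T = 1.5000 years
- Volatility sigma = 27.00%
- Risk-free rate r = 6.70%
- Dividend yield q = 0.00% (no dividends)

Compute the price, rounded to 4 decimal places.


d1 = (ln(S/K) + (r - q + 0.5*sigma^2) * T) / (sigma * sqrt(T)) = 0.23642896
d2 = d1 - sigma * sqrt(T) = -0.09425216
exp(-rT) = 0.90438511; exp(-qT) = 1.00000000
C = S_0 * exp(-qT) * N(d1) - K * exp(-rT) * N(d2)
N(d1) = 0.59345009; N(d2) = 0.46245443
C = 47.2300 * 1.00000000 * 0.59345009 - 51.0100 * 0.90438511 * 0.46245443 = 6.6944

Answer: Price = 6.6944


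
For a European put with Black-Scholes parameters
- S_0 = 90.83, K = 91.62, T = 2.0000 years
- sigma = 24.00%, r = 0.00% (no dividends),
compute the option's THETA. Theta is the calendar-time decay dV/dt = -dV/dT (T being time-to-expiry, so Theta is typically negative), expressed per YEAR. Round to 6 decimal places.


Answer: Theta = -3.042923

Derivation:
d1 = 0.1441909729; d2 = -0.1952202821
phi(d1) = 0.3948165503; exp(-qT) = 1.0000000000; exp(-rT) = 1.0000000000
Theta = -S*exp(-qT)*phi(d1)*sigma/(2*sqrt(T)) + r*K*exp(-rT)*N(-d2) - q*S*exp(-qT)*N(-d1)
N(-d1) = 0.4426748345; N(-d2) = 0.5773897491; sqrt(T) = 1.4142135624
Term 1 = -90.8300 * 1.0000000000 * 0.3948165503 * 0.2400 / (2 * 1.4142135624) = -3.0429226434
Term 2 = 0.0000 * 91.6200 * 1.0000000000 * 0.5773897491 = 0.0000000000
Term 3 = 0 (no dividend yield, q = 0)
Theta = -3.0429226434 + (0.0000000000) + (0.0000000000) = -3.042923


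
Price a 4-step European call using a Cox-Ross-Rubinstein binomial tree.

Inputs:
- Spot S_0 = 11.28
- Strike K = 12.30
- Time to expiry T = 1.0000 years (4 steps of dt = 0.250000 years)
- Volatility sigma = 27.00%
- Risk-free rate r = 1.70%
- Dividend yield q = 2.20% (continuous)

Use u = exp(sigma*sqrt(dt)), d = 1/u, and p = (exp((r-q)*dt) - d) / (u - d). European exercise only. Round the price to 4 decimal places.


Answer: Price = V(0,0) = 0.8311

Derivation:
dt = T/N = 0.250000
u = exp(sigma*sqrt(dt)) = 1.144537; d = 1/u = 0.873716
p = (exp((r-q)*dt) - d) / (u - d) = 0.461688
Discount per step: exp(-r*dt) = 0.995759
Stock lattice S(k, i) with i counting down-moves:
  k=0: S(0,0) = 11.2800
  k=1: S(1,0) = 12.9104; S(1,1) = 9.8555
  k=2: S(2,0) = 14.7764; S(2,1) = 11.2800; S(2,2) = 8.6109
  k=3: S(3,0) = 16.9121; S(3,1) = 12.9104; S(3,2) = 9.8555; S(3,3) = 7.5235
  k=4: S(4,0) = 19.3566; S(4,1) = 14.7764; S(4,2) = 11.2800; S(4,3) = 8.6109; S(4,4) = 6.5734
Terminal payoffs V(N, i) = max(S_T - K, 0):
  V(4,0) = 7.056557; V(4,1) = 2.476399; V(4,2) = 0.000000; V(4,3) = 0.000000; V(4,4) = 0.000000
Backward induction: V(k, i) = exp(-r*dt) * [p * V(k+1, i) + (1-p) * V(k+1, i+1)].
  V(3,0) = exp(-r*dt) * [p*7.056557 + (1-p)*2.476399] = 4.571535
  V(3,1) = exp(-r*dt) * [p*2.476399 + (1-p)*0.000000] = 1.138476
  V(3,2) = exp(-r*dt) * [p*0.000000 + (1-p)*0.000000] = 0.000000
  V(3,3) = exp(-r*dt) * [p*0.000000 + (1-p)*0.000000] = 0.000000
  V(2,0) = exp(-r*dt) * [p*4.571535 + (1-p)*1.138476] = 2.711929
  V(2,1) = exp(-r*dt) * [p*1.138476 + (1-p)*0.000000] = 0.523392
  V(2,2) = exp(-r*dt) * [p*0.000000 + (1-p)*0.000000] = 0.000000
  V(1,0) = exp(-r*dt) * [p*2.711929 + (1-p)*0.523392] = 1.527310
  V(1,1) = exp(-r*dt) * [p*0.523392 + (1-p)*0.000000] = 0.240619
  V(0,0) = exp(-r*dt) * [p*1.527310 + (1-p)*0.240619] = 0.831130


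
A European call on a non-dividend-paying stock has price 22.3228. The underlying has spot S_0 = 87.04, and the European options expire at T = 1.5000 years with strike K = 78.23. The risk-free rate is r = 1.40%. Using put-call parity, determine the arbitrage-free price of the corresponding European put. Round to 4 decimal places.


Put-call parity: C - P = S_0 * exp(-qT) - K * exp(-rT).
S_0 * exp(-qT) = 87.0400 * 1.00000000 = 87.04000000
K * exp(-rT) = 78.2300 * 0.97921896 = 76.60429960
P = C - S*exp(-qT) + K*exp(-rT)
P = 22.3228 - 87.04000000 + 76.60429960 = 11.8871

Answer: Put price = 11.8871


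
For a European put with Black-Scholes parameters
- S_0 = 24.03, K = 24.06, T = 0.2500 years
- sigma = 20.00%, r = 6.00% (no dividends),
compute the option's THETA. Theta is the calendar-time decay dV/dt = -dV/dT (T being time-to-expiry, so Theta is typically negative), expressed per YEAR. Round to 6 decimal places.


Answer: Theta = -1.222438

Derivation:
d1 = 0.1875233920; d2 = 0.0875233920
phi(d1) = 0.3919891789; exp(-qT) = 1.0000000000; exp(-rT) = 0.9851119396
Theta = -S*exp(-qT)*phi(d1)*sigma/(2*sqrt(T)) + r*K*exp(-rT)*N(-d2) - q*S*exp(-qT)*N(-d1)
N(-d1) = 0.4256251424; N(-d2) = 0.4651277463; sqrt(T) = 0.5000000000
Term 1 = -24.0300 * 1.0000000000 * 0.3919891789 * 0.2000 / (2 * 0.5000000000) = -1.8838999938
Term 2 = 0.0600 * 24.0600 * 0.9851119396 * 0.4651277463 = 0.6614617011
Term 3 = 0 (no dividend yield, q = 0)
Theta = -1.8838999938 + (0.6614617011) + (0.0000000000) = -1.222438


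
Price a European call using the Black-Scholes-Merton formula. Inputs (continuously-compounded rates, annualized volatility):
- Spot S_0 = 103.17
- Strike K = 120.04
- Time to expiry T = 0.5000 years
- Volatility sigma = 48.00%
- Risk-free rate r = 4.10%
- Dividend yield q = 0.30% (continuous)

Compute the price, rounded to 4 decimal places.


d1 = (ln(S/K) + (r - q + 0.5*sigma^2) * T) / (sigma * sqrt(T)) = -0.22051982
d2 = d1 - sigma * sqrt(T) = -0.55993107
exp(-rT) = 0.97970870; exp(-qT) = 0.99850112
C = S_0 * exp(-qT) * N(d1) - K * exp(-rT) * N(d2)
N(d1) = 0.41273317; N(d2) = 0.28776323
C = 103.1700 * 0.99850112 * 0.41273317 - 120.0400 * 0.97970870 * 0.28776323 = 8.6757

Answer: Price = 8.6757


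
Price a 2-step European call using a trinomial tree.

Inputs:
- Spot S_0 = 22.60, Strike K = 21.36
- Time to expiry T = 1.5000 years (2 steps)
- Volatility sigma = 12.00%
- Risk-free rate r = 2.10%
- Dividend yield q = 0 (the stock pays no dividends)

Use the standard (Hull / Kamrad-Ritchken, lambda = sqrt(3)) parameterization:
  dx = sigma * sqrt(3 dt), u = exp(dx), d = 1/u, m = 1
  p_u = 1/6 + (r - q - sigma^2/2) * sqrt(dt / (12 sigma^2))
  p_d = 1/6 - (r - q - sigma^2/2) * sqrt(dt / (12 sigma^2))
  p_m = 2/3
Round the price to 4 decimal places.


dt = T/N = 0.750000; dx = sigma*sqrt(3*dt) = 0.180000
u = exp(dx) = 1.197217; d = 1/u = 0.835270
p_u = 0.195417, p_m = 0.666667, p_d = 0.137917
Discount per step: exp(-r*dt) = 0.984373
Stock lattice S(k, j) with j the centered position index:
  k=0: S(0,+0) = 22.6000
  k=1: S(1,-1) = 18.8771; S(1,+0) = 22.6000; S(1,+1) = 27.0571
  k=2: S(2,-2) = 15.7675; S(2,-1) = 18.8771; S(2,+0) = 22.6000; S(2,+1) = 27.0571; S(2,+2) = 32.3932
Terminal payoffs V(N, j) = max(S_T - K, 0):
  V(2,-2) = 0.000000; V(2,-1) = 0.000000; V(2,+0) = 1.240000; V(2,+1) = 5.697112; V(2,+2) = 11.033245
Backward induction: V(k, j) = exp(-r*dt) * [p_u * V(k+1, j+1) + p_m * V(k+1, j) + p_d * V(k+1, j-1)]
  V(1,-1) = exp(-r*dt) * [p_u*1.240000 + p_m*0.000000 + p_d*0.000000] = 0.238530
  V(1,+0) = exp(-r*dt) * [p_u*5.697112 + p_m*1.240000 + p_d*0.000000] = 1.909662
  V(1,+1) = exp(-r*dt) * [p_u*11.033245 + p_m*5.697112 + p_d*1.240000] = 6.029456
  V(0,+0) = exp(-r*dt) * [p_u*6.029456 + p_m*1.909662 + p_d*0.238530] = 2.445441

Answer: Price = V(0,0) = 2.4454


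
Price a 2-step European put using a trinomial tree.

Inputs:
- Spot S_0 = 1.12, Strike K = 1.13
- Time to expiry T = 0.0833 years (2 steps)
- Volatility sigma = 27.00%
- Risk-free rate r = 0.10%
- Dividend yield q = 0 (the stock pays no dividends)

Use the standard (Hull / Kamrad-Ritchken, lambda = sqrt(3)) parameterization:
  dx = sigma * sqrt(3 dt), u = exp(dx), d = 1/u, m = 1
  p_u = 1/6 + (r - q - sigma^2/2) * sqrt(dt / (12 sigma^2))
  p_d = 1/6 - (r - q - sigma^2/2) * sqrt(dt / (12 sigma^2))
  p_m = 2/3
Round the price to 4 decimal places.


Answer: Price = V(0,0) = 0.0373

Derivation:
dt = T/N = 0.041650; dx = sigma*sqrt(3*dt) = 0.095440
u = exp(dx) = 1.100143; d = 1/u = 0.908973
p_u = 0.158932, p_m = 0.666667, p_d = 0.174402
Discount per step: exp(-r*dt) = 0.999958
Stock lattice S(k, j) with j the centered position index:
  k=0: S(0,+0) = 1.1200
  k=1: S(1,-1) = 1.0180; S(1,+0) = 1.1200; S(1,+1) = 1.2322
  k=2: S(2,-2) = 0.9254; S(2,-1) = 1.0180; S(2,+0) = 1.1200; S(2,+1) = 1.2322; S(2,+2) = 1.3556
Terminal payoffs V(N, j) = max(K - S_T, 0):
  V(2,-2) = 0.204621; V(2,-1) = 0.111951; V(2,+0) = 0.010000; V(2,+1) = 0.000000; V(2,+2) = 0.000000
Backward induction: V(k, j) = exp(-r*dt) * [p_u * V(k+1, j+1) + p_m * V(k+1, j) + p_d * V(k+1, j-1)]
  V(1,-1) = exp(-r*dt) * [p_u*0.010000 + p_m*0.111951 + p_d*0.204621] = 0.111905
  V(1,+0) = exp(-r*dt) * [p_u*0.000000 + p_m*0.010000 + p_d*0.111951] = 0.026190
  V(1,+1) = exp(-r*dt) * [p_u*0.000000 + p_m*0.000000 + p_d*0.010000] = 0.001744
  V(0,+0) = exp(-r*dt) * [p_u*0.001744 + p_m*0.026190 + p_d*0.111905] = 0.037252


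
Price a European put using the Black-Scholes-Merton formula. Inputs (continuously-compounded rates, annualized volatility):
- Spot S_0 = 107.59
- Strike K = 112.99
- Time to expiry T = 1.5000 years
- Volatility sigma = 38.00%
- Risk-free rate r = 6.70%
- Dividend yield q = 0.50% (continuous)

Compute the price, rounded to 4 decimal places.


d1 = (ln(S/K) + (r - q + 0.5*sigma^2) * T) / (sigma * sqrt(T)) = 0.32730423
d2 = d1 - sigma * sqrt(T) = -0.13809882
exp(-rT) = 0.90438511; exp(-qT) = 0.99252805
P = K * exp(-rT) * N(-d2) - S_0 * exp(-qT) * N(-d1)
N(-d1) = 0.37171890; N(-d2) = 0.55491884
P = 112.9900 * 0.90438511 * 0.55491884 - 107.5900 * 0.99252805 * 0.37171890 = 17.0108

Answer: Price = 17.0108


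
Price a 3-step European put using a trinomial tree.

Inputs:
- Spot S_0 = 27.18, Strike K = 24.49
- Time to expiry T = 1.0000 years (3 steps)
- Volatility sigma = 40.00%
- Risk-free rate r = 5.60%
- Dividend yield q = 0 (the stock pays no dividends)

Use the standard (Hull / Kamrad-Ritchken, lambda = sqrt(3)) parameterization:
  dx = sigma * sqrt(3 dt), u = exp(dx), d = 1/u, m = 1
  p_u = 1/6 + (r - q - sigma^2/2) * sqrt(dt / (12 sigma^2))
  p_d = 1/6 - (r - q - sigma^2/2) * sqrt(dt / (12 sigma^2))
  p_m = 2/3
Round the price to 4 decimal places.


dt = T/N = 0.333333; dx = sigma*sqrt(3*dt) = 0.400000
u = exp(dx) = 1.491825; d = 1/u = 0.670320
p_u = 0.156667, p_m = 0.666667, p_d = 0.176667
Discount per step: exp(-r*dt) = 0.981506
Stock lattice S(k, j) with j the centered position index:
  k=0: S(0,+0) = 27.1800
  k=1: S(1,-1) = 18.2193; S(1,+0) = 27.1800; S(1,+1) = 40.5478
  k=2: S(2,-2) = 12.2128; S(2,-1) = 18.2193; S(2,+0) = 27.1800; S(2,+1) = 40.5478; S(2,+2) = 60.4902
  k=3: S(3,-3) = 8.1865; S(3,-2) = 12.2128; S(3,-1) = 18.2193; S(3,+0) = 27.1800; S(3,+1) = 40.5478; S(3,+2) = 60.4902; S(3,+3) = 90.2408
Terminal payoffs V(N, j) = max(K - S_T, 0):
  V(3,-3) = 16.303541; V(3,-2) = 12.277239; V(3,-1) = 6.270701; V(3,+0) = 0.000000; V(3,+1) = 0.000000; V(3,+2) = 0.000000; V(3,+3) = 0.000000
Backward induction: V(k, j) = exp(-r*dt) * [p_u * V(k+1, j+1) + p_m * V(k+1, j) + p_d * V(k+1, j-1)]
  V(2,-2) = exp(-r*dt) * [p_u*6.270701 + p_m*12.277239 + p_d*16.303541] = 11.824727
  V(2,-1) = exp(-r*dt) * [p_u*0.000000 + p_m*6.270701 + p_d*12.277239] = 6.232023
  V(2,+0) = exp(-r*dt) * [p_u*0.000000 + p_m*0.000000 + p_d*6.270701] = 1.087336
  V(2,+1) = exp(-r*dt) * [p_u*0.000000 + p_m*0.000000 + p_d*0.000000] = 0.000000
  V(2,+2) = exp(-r*dt) * [p_u*0.000000 + p_m*0.000000 + p_d*0.000000] = 0.000000
  V(1,-1) = exp(-r*dt) * [p_u*1.087336 + p_m*6.232023 + p_d*11.824727] = 6.295447
  V(1,+0) = exp(-r*dt) * [p_u*0.000000 + p_m*1.087336 + p_d*6.232023] = 1.792115
  V(1,+1) = exp(-r*dt) * [p_u*0.000000 + p_m*0.000000 + p_d*1.087336] = 0.188544
  V(0,+0) = exp(-r*dt) * [p_u*0.188544 + p_m*1.792115 + p_d*6.295447] = 2.293268

Answer: Price = V(0,0) = 2.2933


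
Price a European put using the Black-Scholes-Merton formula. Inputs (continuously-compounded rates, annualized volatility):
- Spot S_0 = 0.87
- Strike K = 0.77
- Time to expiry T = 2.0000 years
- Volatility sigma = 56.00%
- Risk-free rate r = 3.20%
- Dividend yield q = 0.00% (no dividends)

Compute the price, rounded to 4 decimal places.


d1 = (ln(S/K) + (r - q + 0.5*sigma^2) * T) / (sigma * sqrt(T)) = 0.63096994
d2 = d1 - sigma * sqrt(T) = -0.16098966
exp(-rT) = 0.93800500; exp(-qT) = 1.00000000
P = K * exp(-rT) * N(-d2) - S_0 * exp(-qT) * N(-d1)
N(-d1) = 0.26403009; N(-d2) = 0.56394923
P = 0.7700 * 0.93800500 * 0.56394923 - 0.8700 * 1.00000000 * 0.26403009 = 0.1776

Answer: Price = 0.1776


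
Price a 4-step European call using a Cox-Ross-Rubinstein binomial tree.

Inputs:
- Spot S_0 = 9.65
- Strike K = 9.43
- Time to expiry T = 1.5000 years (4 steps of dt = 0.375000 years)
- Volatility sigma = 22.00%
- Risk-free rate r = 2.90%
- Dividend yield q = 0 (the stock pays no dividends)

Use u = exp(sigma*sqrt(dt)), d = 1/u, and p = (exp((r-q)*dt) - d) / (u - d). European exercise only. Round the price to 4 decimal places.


dt = T/N = 0.375000
u = exp(sigma*sqrt(dt)) = 1.144219; d = 1/u = 0.873959
p = (exp((r-q)*dt) - d) / (u - d) = 0.506829
Discount per step: exp(-r*dt) = 0.989184
Stock lattice S(k, i) with i counting down-moves:
  k=0: S(0,0) = 9.6500
  k=1: S(1,0) = 11.0417; S(1,1) = 8.4337
  k=2: S(2,0) = 12.6341; S(2,1) = 9.6500; S(2,2) = 7.3707
  k=3: S(3,0) = 14.4562; S(3,1) = 11.0417; S(3,2) = 8.4337; S(3,3) = 6.4417
  k=4: S(4,0) = 16.5411; S(4,1) = 12.6341; S(4,2) = 9.6500; S(4,3) = 7.3707; S(4,4) = 5.6298
Terminal payoffs V(N, i) = max(S_T - K, 0):
  V(4,0) = 7.111058; V(4,1) = 3.204129; V(4,2) = 0.220000; V(4,3) = 0.000000; V(4,4) = 0.000000
Backward induction: V(k, i) = exp(-r*dt) * [p * V(k+1, i) + (1-p) * V(k+1, i+1)].
  V(3,0) = exp(-r*dt) * [p*7.111058 + (1-p)*3.204129] = 5.128200
  V(3,1) = exp(-r*dt) * [p*3.204129 + (1-p)*0.220000] = 1.713705
  V(3,2) = exp(-r*dt) * [p*0.220000 + (1-p)*0.000000] = 0.110296
  V(3,3) = exp(-r*dt) * [p*0.000000 + (1-p)*0.000000] = 0.000000
  V(2,0) = exp(-r*dt) * [p*5.128200 + (1-p)*1.713705] = 3.407017
  V(2,1) = exp(-r*dt) * [p*1.713705 + (1-p)*0.110296] = 0.912968
  V(2,2) = exp(-r*dt) * [p*0.110296 + (1-p)*0.000000] = 0.055297
  V(1,0) = exp(-r*dt) * [p*3.407017 + (1-p)*0.912968] = 2.153477
  V(1,1) = exp(-r*dt) * [p*0.912968 + (1-p)*0.055297] = 0.484690
  V(0,0) = exp(-r*dt) * [p*2.153477 + (1-p)*0.484690] = 1.316089

Answer: Price = V(0,0) = 1.3161
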